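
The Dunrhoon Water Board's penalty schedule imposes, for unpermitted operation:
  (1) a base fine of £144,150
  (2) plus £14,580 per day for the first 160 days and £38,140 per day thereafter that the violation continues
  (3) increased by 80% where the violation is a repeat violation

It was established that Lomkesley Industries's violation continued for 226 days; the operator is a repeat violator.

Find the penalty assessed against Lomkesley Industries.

£8,989,542

First 160 days: 160 × £14,580 = £2,332,800
Remaining days: (226 − 160) × £38,140 = £2,517,240
Per-day component: £2,332,800 + £2,517,240 = £4,850,040
Base plus per-day: £144,150 + £4,850,040 = £4,994,190
Enhancement: 80% of £4,994,190 = £3,995,352
Enhanced fine: £4,994,190 + £3,995,352 = £8,989,542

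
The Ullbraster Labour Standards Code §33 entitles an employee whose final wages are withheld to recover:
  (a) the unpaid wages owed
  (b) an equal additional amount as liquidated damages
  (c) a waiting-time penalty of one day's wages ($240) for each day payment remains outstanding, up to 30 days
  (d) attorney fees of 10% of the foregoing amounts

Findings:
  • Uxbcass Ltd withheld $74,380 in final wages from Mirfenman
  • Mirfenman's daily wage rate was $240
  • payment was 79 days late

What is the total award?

Liquidated damages (equal amount): $74,380
Penalty days: min(79, 30) = 30
Waiting-time penalty: 30 × $240 = $7,200
Subtotal: $74,380 + $74,380 + $7,200 = $155,960
Attorney fees: 10% of $155,960 = $15,596
Total award: $155,960 + $15,596 = $171,556

Total award: $171,556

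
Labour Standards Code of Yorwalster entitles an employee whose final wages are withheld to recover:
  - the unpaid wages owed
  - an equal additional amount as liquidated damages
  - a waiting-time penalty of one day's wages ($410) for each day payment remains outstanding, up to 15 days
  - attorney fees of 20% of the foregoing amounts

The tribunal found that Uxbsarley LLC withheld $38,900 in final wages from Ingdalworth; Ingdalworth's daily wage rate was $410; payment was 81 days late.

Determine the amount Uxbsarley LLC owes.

Liquidated damages (equal amount): $38,900
Penalty days: min(81, 15) = 15
Waiting-time penalty: 15 × $410 = $6,150
Subtotal: $38,900 + $38,900 + $6,150 = $83,950
Attorney fees: 20% of $83,950 = $16,790
Total award: $83,950 + $16,790 = $100,740

$100,740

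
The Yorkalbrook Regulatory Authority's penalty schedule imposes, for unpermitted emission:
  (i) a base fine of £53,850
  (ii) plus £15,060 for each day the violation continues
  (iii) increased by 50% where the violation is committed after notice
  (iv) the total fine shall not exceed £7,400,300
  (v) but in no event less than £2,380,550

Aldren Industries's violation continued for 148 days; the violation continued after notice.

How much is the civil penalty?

Per-day component: 148 × £15,060 = £2,228,880
Base plus per-day: £53,850 + £2,228,880 = £2,282,730
Enhancement: 50% of £2,282,730 = £1,141,365
Enhanced fine: £2,282,730 + £1,141,365 = £3,424,095
Cap at £7,400,300: £3,424,095 is within the cap, no reduction.
Minimum £2,380,550: £3,424,095 meets the minimum, no increase.

£3,424,095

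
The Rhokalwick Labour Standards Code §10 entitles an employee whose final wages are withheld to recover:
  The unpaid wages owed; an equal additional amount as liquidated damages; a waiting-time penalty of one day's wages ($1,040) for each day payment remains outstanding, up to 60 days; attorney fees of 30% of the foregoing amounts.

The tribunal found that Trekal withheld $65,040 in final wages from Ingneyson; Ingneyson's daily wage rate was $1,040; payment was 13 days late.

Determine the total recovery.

Liquidated damages (equal amount): $65,040
Penalty days: min(13, 60) = 13
Waiting-time penalty: 13 × $1,040 = $13,520
Subtotal: $65,040 + $65,040 + $13,520 = $143,600
Attorney fees: 30% of $143,600 = $43,080
Total award: $143,600 + $43,080 = $186,680

$186,680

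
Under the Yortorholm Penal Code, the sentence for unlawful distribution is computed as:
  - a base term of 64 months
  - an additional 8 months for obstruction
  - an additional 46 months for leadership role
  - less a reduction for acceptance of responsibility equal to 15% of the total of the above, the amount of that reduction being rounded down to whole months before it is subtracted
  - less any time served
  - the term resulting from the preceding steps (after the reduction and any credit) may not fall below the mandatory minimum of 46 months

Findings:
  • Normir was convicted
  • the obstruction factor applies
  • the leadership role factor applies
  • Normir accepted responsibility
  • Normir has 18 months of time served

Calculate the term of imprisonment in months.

83 months

Obstruction enhancement: +8 months
Leadership role enhancement: +46 months
Adjusted term: 64 months + 8 months + 46 months = 118 months
Acceptance of responsibility reduction: 15% of 118 months = 17 months (rounded down)
After reduction: 118 − 17 = 101 months
Less time served: 101 months − 18 months = 83 months
Minimum 46 months: 83 months meets the minimum, no increase.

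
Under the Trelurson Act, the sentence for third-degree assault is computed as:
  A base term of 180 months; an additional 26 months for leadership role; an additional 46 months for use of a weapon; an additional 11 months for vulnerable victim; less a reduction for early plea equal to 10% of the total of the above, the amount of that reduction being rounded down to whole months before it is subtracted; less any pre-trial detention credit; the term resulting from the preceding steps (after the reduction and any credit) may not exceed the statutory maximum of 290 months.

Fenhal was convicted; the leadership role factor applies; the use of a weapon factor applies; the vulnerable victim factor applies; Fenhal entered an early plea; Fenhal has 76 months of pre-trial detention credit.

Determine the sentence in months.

Sentence: 161 months

Leadership role enhancement: +26 months
Use of a weapon enhancement: +46 months
Vulnerable victim enhancement: +11 months
Adjusted term: 180 months + 26 months + 46 months + 11 months = 263 months
Early plea reduction: 10% of 263 months = 26 months (rounded down)
After reduction: 263 − 26 = 237 months
Less pre-trial detention credit: 237 months − 76 months = 161 months
Cap at 290 months: 161 months is within the cap, no reduction.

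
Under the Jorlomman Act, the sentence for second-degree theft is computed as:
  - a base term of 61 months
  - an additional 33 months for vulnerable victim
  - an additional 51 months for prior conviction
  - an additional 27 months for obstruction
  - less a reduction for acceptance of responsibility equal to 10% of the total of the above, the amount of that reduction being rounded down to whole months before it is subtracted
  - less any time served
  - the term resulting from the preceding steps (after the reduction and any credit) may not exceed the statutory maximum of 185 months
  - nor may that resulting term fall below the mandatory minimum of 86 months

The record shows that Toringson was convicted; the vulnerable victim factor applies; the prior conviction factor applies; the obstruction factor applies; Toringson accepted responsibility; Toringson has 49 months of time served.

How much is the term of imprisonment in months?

Vulnerable victim enhancement: +33 months
Prior conviction enhancement: +51 months
Obstruction enhancement: +27 months
Adjusted term: 61 months + 33 months + 51 months + 27 months = 172 months
Acceptance of responsibility reduction: 10% of 172 months = 17 months (rounded down)
After reduction: 172 − 17 = 155 months
Less time served: 155 months − 49 months = 106 months
Cap at 185 months: 106 months is within the cap, no reduction.
Minimum 86 months: 106 months meets the minimum, no increase.

Sentence: 106 months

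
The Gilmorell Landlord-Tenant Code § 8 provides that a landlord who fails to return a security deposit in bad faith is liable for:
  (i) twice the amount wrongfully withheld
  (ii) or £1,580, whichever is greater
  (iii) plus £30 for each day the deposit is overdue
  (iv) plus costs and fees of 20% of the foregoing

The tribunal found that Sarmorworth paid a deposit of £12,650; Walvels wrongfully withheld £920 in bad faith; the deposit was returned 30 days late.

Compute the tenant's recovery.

£3,288

Doubled: 2 × £920 = £1,840
Minimum £1,580: £1,840 meets the minimum, no increase.
Late-return penalty: 30 × £30 = £900
Damages plus late penalty: £1,840 + £900 = £2,740
Costs and fees: 20% of £2,740 = £548
Total recovery: £2,740 + £548 = £3,288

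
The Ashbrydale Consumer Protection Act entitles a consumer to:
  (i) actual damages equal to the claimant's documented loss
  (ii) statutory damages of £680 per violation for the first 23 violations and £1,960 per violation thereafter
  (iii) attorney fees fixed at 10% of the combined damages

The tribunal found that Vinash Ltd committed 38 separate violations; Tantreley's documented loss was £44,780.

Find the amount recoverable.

Total recovery: £98,802

First 23 violations: 23 × £680 = £15,640
Remaining violations: (38 − 23) × £1,960 = £29,400
Statutory damages: £15,640 + £29,400 = £45,040
Combined damages: £44,780 + £45,040 = £89,820
Attorney fees: 10% of £89,820 = £8,982
Total recovery: £89,820 + £8,982 = £98,802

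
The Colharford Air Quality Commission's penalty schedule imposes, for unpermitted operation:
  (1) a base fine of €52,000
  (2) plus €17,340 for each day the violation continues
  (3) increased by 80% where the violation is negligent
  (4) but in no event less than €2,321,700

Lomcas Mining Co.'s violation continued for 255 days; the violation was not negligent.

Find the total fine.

€4,473,700

Per-day component: 255 × €17,340 = €4,421,700
Base plus per-day: €52,000 + €4,421,700 = €4,473,700
The violation was not negligent: no 80% increase.
Minimum €2,321,700: €4,473,700 meets the minimum, no increase.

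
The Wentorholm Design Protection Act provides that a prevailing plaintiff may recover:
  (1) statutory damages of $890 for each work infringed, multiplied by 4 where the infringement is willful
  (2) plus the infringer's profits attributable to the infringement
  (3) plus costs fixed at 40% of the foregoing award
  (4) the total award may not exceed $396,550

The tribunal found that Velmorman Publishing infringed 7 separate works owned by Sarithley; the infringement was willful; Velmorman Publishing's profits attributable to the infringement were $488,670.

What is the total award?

$396,550

Statutory damages: 7 × $890 = $6,230
Multiplied by 4: 4 × $6,230 = $24,920
Combined award: $24,920 + $488,670 = $513,590
Costs: 40% of $513,590 = $205,436
Award plus costs: $513,590 + $205,436 = $719,026
Cap at $396,550: $719,026 exceeds the cap → $396,550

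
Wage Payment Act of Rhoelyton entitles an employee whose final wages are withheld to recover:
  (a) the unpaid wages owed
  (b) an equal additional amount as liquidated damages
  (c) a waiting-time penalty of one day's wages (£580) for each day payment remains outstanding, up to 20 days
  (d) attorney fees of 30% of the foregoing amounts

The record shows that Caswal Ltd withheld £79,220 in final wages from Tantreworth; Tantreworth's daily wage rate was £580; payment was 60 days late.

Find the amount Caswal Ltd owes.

£221,052

Liquidated damages (equal amount): £79,220
Penalty days: min(60, 20) = 20
Waiting-time penalty: 20 × £580 = £11,600
Subtotal: £79,220 + £79,220 + £11,600 = £170,040
Attorney fees: 30% of £170,040 = £51,012
Total award: £170,040 + £51,012 = £221,052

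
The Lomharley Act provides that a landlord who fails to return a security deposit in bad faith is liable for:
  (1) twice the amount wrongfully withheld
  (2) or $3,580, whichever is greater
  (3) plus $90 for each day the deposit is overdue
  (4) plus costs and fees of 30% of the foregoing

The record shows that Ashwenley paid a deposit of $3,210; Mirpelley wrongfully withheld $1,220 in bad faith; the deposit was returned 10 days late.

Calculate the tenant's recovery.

$5,824

Doubled: 2 × $1,220 = $2,440
Minimum $3,580: $2,440 is below the minimum → $3,580
Late-return penalty: 10 × $90 = $900
Damages plus late penalty: $3,580 + $900 = $4,480
Costs and fees: 30% of $4,480 = $1,344
Total recovery: $4,480 + $1,344 = $5,824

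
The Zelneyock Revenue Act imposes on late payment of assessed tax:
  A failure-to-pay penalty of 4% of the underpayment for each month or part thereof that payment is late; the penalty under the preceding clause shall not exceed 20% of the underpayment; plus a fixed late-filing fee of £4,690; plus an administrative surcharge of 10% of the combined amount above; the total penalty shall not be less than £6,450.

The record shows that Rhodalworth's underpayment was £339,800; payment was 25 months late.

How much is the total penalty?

£79,915

Accrued rate: 4% × 25 = 100%, capped at 20% → 20%
Failure-to-pay penalty: 20% of £339,800 = £67,960
Penalty before surcharge: £67,960 + £4,690 = £72,650
Administrative surcharge: 10% of £72,650 = £7,265
Total penalty: £72,650 + £7,265 = £79,915
Minimum £6,450: £79,915 meets the minimum, no increase.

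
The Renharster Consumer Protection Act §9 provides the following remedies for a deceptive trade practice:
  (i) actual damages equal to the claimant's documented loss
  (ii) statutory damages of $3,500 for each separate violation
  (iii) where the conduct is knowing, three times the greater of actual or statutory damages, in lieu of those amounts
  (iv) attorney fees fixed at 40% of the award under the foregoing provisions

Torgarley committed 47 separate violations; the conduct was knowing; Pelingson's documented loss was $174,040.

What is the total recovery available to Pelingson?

Statutory damages: 47 × $3,500 = $164,500
Greater of actual damages ($174,040) or statutory damages ($164,500): $174,040
Trebled: 3 × $174,040 = $522,120
Attorney fees: 40% of $522,120 = $208,848
Total recovery: $522,120 + $208,848 = $730,968

$730,968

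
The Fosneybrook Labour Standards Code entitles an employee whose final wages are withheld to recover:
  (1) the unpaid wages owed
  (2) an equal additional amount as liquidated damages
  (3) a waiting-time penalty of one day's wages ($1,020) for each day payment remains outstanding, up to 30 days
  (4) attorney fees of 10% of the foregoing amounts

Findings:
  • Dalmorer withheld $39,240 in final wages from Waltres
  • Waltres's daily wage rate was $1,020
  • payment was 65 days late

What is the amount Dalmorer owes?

Liquidated damages (equal amount): $39,240
Penalty days: min(65, 30) = 30
Waiting-time penalty: 30 × $1,020 = $30,600
Subtotal: $39,240 + $39,240 + $30,600 = $109,080
Attorney fees: 10% of $109,080 = $10,908
Total award: $109,080 + $10,908 = $119,988

$119,988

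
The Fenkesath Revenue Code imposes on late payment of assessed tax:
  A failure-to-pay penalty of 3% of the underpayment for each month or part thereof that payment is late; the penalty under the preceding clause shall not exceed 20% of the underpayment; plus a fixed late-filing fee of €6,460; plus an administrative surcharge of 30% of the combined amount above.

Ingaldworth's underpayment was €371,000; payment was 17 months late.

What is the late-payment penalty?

Accrued rate: 3% × 17 = 51%, capped at 20% → 20%
Failure-to-pay penalty: 20% of €371,000 = €74,200
Penalty before surcharge: €74,200 + €6,460 = €80,660
Administrative surcharge: 30% of €80,660 = €24,198
Total penalty: €80,660 + €24,198 = €104,858

€104,858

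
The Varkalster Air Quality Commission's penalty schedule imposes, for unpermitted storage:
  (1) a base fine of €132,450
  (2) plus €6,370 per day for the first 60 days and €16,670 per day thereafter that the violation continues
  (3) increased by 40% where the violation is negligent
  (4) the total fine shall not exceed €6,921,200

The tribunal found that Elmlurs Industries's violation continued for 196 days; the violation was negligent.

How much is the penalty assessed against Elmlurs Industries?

First 60 days: 60 × €6,370 = €382,200
Remaining days: (196 − 60) × €16,670 = €2,267,120
Per-day component: €382,200 + €2,267,120 = €2,649,320
Base plus per-day: €132,450 + €2,649,320 = €2,781,770
Enhancement: 40% of €2,781,770 = €1,112,708
Enhanced fine: €2,781,770 + €1,112,708 = €3,894,478
Cap at €6,921,200: €3,894,478 is within the cap, no reduction.

€3,894,478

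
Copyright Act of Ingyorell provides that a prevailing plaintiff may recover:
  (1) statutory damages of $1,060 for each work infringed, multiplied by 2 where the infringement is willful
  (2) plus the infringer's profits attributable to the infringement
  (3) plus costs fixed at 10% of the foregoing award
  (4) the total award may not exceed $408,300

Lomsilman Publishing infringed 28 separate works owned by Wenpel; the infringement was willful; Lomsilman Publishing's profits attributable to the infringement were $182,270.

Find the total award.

$265,793

Statutory damages: 28 × $1,060 = $29,680
Doubled: 2 × $29,680 = $59,360
Combined award: $59,360 + $182,270 = $241,630
Costs: 10% of $241,630 = $24,163
Award plus costs: $241,630 + $24,163 = $265,793
Cap at $408,300: $265,793 is within the cap, no reduction.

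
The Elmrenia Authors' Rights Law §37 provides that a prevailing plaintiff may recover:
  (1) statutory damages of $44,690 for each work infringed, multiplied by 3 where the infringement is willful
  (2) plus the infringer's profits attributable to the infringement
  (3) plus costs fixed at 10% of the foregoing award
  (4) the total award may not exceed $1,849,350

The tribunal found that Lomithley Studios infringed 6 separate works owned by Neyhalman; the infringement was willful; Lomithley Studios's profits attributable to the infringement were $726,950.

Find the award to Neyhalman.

Statutory damages: 6 × $44,690 = $268,140
Trebled: 3 × $268,140 = $804,420
Combined award: $804,420 + $726,950 = $1,531,370
Costs: 10% of $1,531,370 = $153,137
Award plus costs: $1,531,370 + $153,137 = $1,684,507
Cap at $1,849,350: $1,684,507 is within the cap, no reduction.

$1,684,507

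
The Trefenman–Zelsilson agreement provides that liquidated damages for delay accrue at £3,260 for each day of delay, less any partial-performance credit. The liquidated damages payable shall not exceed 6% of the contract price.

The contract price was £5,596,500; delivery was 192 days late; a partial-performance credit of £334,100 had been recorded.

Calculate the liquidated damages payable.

£291,820

Per-day damages: 192 × £3,260 = £625,920
Less partial-performance credit: £625,920 − £334,100 = £291,820
Cap: 6% of £5,596,500 = £335,790
Cap at £335,790: £291,820 is within the cap, no reduction.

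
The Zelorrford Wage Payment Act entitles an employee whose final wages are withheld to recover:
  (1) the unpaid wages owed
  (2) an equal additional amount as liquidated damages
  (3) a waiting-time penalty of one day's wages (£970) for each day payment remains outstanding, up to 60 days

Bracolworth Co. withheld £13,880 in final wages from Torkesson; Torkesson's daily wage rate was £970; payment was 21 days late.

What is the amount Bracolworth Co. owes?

Liquidated damages (equal amount): £13,880
Penalty days: min(21, 60) = 21
Waiting-time penalty: 21 × £970 = £20,370
Total award: £13,880 + £13,880 + £20,370 = £48,130

£48,130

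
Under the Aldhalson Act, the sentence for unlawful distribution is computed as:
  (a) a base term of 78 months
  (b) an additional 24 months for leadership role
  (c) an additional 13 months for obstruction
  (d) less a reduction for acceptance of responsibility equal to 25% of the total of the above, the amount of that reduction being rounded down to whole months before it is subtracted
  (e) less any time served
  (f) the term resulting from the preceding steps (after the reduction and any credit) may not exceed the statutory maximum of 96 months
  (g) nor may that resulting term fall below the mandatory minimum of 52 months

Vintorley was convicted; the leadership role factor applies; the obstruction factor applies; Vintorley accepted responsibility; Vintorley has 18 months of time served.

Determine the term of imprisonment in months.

Leadership role enhancement: +24 months
Obstruction enhancement: +13 months
Adjusted term: 78 months + 24 months + 13 months = 115 months
Acceptance of responsibility reduction: 25% of 115 months = 28 months (rounded down)
After reduction: 115 − 28 = 87 months
Less time served: 87 months − 18 months = 69 months
Cap at 96 months: 69 months is within the cap, no reduction.
Minimum 52 months: 69 months meets the minimum, no increase.

Sentence: 69 months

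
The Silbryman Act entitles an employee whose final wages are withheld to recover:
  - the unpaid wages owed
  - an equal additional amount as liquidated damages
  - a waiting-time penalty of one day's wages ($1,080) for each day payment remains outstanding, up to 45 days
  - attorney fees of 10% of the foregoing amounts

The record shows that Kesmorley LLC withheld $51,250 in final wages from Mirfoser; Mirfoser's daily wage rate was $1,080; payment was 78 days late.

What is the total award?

Liquidated damages (equal amount): $51,250
Penalty days: min(78, 45) = 45
Waiting-time penalty: 45 × $1,080 = $48,600
Subtotal: $51,250 + $51,250 + $48,600 = $151,100
Attorney fees: 10% of $151,100 = $15,110
Total award: $151,100 + $15,110 = $166,210

$166,210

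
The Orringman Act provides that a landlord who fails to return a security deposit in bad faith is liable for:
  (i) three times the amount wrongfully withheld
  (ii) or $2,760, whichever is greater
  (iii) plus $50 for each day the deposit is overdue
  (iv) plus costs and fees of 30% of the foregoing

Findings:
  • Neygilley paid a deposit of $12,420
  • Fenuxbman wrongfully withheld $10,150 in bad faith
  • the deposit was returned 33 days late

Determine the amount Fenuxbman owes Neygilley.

$41,730

Trebled: 3 × $10,150 = $30,450
Minimum $2,760: $30,450 meets the minimum, no increase.
Late-return penalty: 33 × $50 = $1,650
Damages plus late penalty: $30,450 + $1,650 = $32,100
Costs and fees: 30% of $32,100 = $9,630
Total recovery: $32,100 + $9,630 = $41,730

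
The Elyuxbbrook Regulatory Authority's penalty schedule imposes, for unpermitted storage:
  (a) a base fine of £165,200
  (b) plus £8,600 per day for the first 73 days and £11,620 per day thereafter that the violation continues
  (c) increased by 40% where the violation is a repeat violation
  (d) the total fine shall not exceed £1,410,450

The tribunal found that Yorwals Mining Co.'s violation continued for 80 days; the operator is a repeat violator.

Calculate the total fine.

£1,224,076

First 73 days: 73 × £8,600 = £627,800
Remaining days: (80 − 73) × £11,620 = £81,340
Per-day component: £627,800 + £81,340 = £709,140
Base plus per-day: £165,200 + £709,140 = £874,340
Enhancement: 40% of £874,340 = £349,736
Enhanced fine: £874,340 + £349,736 = £1,224,076
Cap at £1,410,450: £1,224,076 is within the cap, no reduction.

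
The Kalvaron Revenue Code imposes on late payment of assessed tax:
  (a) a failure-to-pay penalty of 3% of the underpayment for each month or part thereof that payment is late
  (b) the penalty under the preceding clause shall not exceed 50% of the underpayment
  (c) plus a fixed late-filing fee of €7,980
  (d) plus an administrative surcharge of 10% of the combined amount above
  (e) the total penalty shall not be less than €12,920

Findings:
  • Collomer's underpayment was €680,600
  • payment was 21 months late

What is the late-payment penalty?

Accrued rate: 3% × 21 = 63%, capped at 50% → 50%
Failure-to-pay penalty: 50% of €680,600 = €340,300
Penalty before surcharge: €340,300 + €7,980 = €348,280
Administrative surcharge: 10% of €348,280 = €34,828
Total penalty: €348,280 + €34,828 = €383,108
Minimum €12,920: €383,108 meets the minimum, no increase.

Penalty: €383,108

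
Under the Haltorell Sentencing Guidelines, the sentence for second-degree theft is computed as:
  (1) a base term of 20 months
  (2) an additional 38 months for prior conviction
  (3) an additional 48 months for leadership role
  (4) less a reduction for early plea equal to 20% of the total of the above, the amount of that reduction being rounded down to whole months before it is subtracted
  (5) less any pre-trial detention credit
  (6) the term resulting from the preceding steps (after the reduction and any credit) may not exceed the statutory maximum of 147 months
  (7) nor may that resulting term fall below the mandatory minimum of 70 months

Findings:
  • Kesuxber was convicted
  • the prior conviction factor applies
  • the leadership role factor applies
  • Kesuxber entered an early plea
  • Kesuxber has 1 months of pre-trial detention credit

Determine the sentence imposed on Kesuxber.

84 months

Prior conviction enhancement: +38 months
Leadership role enhancement: +48 months
Adjusted term: 20 months + 38 months + 48 months = 106 months
Early plea reduction: 20% of 106 months = 21 months (rounded down)
After reduction: 106 − 21 = 85 months
Less pre-trial detention credit: 85 months − 1 months = 84 months
Cap at 147 months: 84 months is within the cap, no reduction.
Minimum 70 months: 84 months meets the minimum, no increase.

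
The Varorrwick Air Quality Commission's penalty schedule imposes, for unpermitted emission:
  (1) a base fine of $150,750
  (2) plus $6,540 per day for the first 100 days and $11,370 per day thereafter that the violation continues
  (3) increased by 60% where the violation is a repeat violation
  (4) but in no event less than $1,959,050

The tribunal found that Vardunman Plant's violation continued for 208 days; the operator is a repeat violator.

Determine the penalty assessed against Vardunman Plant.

$3,252,336

First 100 days: 100 × $6,540 = $654,000
Remaining days: (208 − 100) × $11,370 = $1,227,960
Per-day component: $654,000 + $1,227,960 = $1,881,960
Base plus per-day: $150,750 + $1,881,960 = $2,032,710
Enhancement: 60% of $2,032,710 = $1,219,626
Enhanced fine: $2,032,710 + $1,219,626 = $3,252,336
Minimum $1,959,050: $3,252,336 meets the minimum, no increase.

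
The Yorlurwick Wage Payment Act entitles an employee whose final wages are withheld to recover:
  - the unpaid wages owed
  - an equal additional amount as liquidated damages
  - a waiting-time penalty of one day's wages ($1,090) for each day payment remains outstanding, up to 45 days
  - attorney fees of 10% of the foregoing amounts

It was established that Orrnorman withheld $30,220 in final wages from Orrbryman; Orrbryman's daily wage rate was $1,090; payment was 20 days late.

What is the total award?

$90,464

Liquidated damages (equal amount): $30,220
Penalty days: min(20, 45) = 20
Waiting-time penalty: 20 × $1,090 = $21,800
Subtotal: $30,220 + $30,220 + $21,800 = $82,240
Attorney fees: 10% of $82,240 = $8,224
Total award: $82,240 + $8,224 = $90,464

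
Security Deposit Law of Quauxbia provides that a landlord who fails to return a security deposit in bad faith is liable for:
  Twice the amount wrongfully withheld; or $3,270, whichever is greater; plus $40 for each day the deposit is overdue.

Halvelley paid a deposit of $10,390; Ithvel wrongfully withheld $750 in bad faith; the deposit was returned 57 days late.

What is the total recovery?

$5,550

Doubled: 2 × $750 = $1,500
Minimum $3,270: $1,500 is below the minimum → $3,270
Late-return penalty: 57 × $40 = $2,280
Damages plus late penalty: $3,270 + $2,280 = $5,550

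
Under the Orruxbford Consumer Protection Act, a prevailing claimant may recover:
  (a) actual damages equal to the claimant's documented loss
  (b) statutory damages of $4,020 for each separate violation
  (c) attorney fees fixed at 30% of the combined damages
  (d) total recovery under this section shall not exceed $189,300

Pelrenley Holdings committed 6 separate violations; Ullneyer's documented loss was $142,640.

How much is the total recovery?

$189,300

Statutory damages: 6 × $4,020 = $24,120
Combined damages: $142,640 + $24,120 = $166,760
Attorney fees: 30% of $166,760 = $50,028
Total before cap: $166,760 + $50,028 = $216,788
Cap at $189,300: $216,788 exceeds the cap → $189,300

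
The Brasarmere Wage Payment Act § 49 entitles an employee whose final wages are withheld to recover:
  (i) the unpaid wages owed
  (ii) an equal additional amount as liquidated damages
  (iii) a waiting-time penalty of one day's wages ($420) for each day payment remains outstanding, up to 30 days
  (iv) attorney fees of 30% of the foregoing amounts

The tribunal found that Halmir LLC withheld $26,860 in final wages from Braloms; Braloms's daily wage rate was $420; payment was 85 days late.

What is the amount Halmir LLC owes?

Liquidated damages (equal amount): $26,860
Penalty days: min(85, 30) = 30
Waiting-time penalty: 30 × $420 = $12,600
Subtotal: $26,860 + $26,860 + $12,600 = $66,320
Attorney fees: 30% of $66,320 = $19,896
Total award: $66,320 + $19,896 = $86,216

$86,216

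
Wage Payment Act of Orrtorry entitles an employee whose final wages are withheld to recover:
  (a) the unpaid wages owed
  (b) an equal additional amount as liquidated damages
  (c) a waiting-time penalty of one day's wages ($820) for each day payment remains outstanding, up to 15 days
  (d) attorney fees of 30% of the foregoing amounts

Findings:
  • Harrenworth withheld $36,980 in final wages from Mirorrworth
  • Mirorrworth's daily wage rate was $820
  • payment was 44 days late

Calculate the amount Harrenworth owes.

Liquidated damages (equal amount): $36,980
Penalty days: min(44, 15) = 15
Waiting-time penalty: 15 × $820 = $12,300
Subtotal: $36,980 + $36,980 + $12,300 = $86,260
Attorney fees: 30% of $86,260 = $25,878
Total award: $86,260 + $25,878 = $112,138

Total award: $112,138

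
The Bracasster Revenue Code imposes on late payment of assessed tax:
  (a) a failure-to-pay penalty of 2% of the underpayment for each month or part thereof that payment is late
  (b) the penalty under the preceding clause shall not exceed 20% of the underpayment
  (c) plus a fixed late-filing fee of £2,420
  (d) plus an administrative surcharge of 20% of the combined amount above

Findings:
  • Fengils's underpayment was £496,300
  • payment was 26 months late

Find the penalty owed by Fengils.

Accrued rate: 2% × 26 = 52%, capped at 20% → 20%
Failure-to-pay penalty: 20% of £496,300 = £99,260
Penalty before surcharge: £99,260 + £2,420 = £101,680
Administrative surcharge: 20% of £101,680 = £20,336
Total penalty: £101,680 + £20,336 = £122,016

£122,016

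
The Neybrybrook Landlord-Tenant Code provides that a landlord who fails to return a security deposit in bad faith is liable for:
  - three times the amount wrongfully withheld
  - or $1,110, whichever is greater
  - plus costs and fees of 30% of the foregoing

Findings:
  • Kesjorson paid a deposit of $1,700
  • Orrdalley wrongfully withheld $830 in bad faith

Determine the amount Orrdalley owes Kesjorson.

Trebled: 3 × $830 = $2,490
Minimum $1,110: $2,490 meets the minimum, no increase.
Costs and fees: 30% of $2,490 = $747
Total recovery: $2,490 + $747 = $3,237

$3,237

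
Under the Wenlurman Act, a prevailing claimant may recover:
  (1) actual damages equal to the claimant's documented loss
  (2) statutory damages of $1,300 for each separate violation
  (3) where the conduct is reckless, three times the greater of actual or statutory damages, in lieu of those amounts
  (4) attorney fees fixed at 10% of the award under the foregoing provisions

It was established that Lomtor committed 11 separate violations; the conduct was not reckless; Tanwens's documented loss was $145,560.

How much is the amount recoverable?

Statutory damages: 11 × $1,300 = $14,300
Conduct not reckless: the in-lieu enhancement does not apply.
Actual plus statutory damages: $145,560 + $14,300 = $159,860
Attorney fees: 10% of $159,860 = $15,986
Total recovery: $159,860 + $15,986 = $175,846

$175,846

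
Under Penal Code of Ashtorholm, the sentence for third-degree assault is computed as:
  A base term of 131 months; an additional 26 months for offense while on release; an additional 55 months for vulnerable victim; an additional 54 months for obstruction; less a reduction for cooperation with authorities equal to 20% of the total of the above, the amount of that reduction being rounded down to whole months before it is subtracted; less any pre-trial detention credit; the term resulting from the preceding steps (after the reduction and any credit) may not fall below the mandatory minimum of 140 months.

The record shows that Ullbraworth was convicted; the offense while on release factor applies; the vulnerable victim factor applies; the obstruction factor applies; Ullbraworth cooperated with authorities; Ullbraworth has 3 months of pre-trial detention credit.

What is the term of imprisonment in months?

Offense while on release enhancement: +26 months
Vulnerable victim enhancement: +55 months
Obstruction enhancement: +54 months
Adjusted term: 131 months + 26 months + 55 months + 54 months = 266 months
Cooperation with authorities reduction: 20% of 266 months = 53 months (rounded down)
After reduction: 266 − 53 = 213 months
Less pre-trial detention credit: 213 months − 3 months = 210 months
Minimum 140 months: 210 months meets the minimum, no increase.

210 months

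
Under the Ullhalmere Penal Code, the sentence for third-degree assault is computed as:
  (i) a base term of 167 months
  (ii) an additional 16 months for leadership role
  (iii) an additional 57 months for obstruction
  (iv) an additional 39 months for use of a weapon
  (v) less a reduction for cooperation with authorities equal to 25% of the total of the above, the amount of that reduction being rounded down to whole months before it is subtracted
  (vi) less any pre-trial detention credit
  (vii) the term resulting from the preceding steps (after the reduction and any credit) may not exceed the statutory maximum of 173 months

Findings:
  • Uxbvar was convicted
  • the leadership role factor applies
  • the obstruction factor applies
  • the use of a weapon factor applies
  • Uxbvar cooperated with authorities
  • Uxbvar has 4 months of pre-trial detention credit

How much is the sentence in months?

173 months

Leadership role enhancement: +16 months
Obstruction enhancement: +57 months
Use of a weapon enhancement: +39 months
Adjusted term: 167 months + 16 months + 57 months + 39 months = 279 months
Cooperation with authorities reduction: 25% of 279 months = 69 months (rounded down)
After reduction: 279 − 69 = 210 months
Less pre-trial detention credit: 210 months − 4 months = 206 months
Cap at 173 months: 206 months exceeds the cap → 173 months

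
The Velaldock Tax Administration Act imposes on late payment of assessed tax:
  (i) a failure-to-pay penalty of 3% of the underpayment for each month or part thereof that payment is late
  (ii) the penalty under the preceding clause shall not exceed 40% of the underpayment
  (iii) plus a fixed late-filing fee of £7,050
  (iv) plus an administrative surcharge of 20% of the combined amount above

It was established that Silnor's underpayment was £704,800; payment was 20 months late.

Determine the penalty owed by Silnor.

£346,764

Accrued rate: 3% × 20 = 60%, capped at 40% → 40%
Failure-to-pay penalty: 40% of £704,800 = £281,920
Penalty before surcharge: £281,920 + £7,050 = £288,970
Administrative surcharge: 20% of £288,970 = £57,794
Total penalty: £288,970 + £57,794 = £346,764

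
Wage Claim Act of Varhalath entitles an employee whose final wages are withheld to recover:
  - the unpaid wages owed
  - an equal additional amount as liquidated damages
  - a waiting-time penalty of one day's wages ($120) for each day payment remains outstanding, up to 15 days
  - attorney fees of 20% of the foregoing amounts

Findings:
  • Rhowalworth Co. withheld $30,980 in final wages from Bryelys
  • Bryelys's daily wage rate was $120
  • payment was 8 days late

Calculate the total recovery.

Liquidated damages (equal amount): $30,980
Penalty days: min(8, 15) = 8
Waiting-time penalty: 8 × $120 = $960
Subtotal: $30,980 + $30,980 + $960 = $62,920
Attorney fees: 20% of $62,920 = $12,584
Total award: $62,920 + $12,584 = $75,504

$75,504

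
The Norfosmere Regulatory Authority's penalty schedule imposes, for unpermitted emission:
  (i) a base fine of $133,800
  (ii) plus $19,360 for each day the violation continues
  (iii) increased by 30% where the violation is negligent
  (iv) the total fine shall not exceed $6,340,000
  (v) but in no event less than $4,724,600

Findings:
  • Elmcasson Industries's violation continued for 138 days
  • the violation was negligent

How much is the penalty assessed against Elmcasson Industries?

Per-day component: 138 × $19,360 = $2,671,680
Base plus per-day: $133,800 + $2,671,680 = $2,805,480
Enhancement: 30% of $2,805,480 = $841,644
Enhanced fine: $2,805,480 + $841,644 = $3,647,124
Cap at $6,340,000: $3,647,124 is within the cap, no reduction.
Minimum $4,724,600: $3,647,124 is below the minimum → $4,724,600

$4,724,600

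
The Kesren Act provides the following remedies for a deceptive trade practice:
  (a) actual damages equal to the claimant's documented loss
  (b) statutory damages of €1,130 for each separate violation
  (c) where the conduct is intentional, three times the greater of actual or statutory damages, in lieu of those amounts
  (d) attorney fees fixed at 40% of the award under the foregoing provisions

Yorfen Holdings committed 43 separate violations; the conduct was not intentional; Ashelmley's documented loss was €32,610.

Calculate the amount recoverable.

Total recovery: €113,680

Statutory damages: 43 × €1,130 = €48,590
Conduct not intentional: the in-lieu enhancement does not apply.
Actual plus statutory damages: €32,610 + €48,590 = €81,200
Attorney fees: 40% of €81,200 = €32,480
Total recovery: €81,200 + €32,480 = €113,680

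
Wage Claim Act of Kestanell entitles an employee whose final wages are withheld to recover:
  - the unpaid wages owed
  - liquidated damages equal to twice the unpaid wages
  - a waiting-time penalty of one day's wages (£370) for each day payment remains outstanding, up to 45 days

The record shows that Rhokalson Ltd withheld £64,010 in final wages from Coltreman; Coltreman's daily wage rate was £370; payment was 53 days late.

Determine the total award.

Doubled: 2 × £64,010 = £128,020
Penalty days: min(53, 45) = 45
Waiting-time penalty: 45 × £370 = £16,650
Total award: £64,010 + £128,020 + £16,650 = £208,680

Total award: £208,680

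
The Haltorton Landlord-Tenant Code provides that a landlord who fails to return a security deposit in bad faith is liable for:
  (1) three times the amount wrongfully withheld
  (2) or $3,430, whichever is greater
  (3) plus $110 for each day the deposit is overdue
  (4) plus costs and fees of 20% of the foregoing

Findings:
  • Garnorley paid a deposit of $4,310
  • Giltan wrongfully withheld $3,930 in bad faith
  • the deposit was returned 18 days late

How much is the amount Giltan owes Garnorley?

Trebled: 3 × $3,930 = $11,790
Minimum $3,430: $11,790 meets the minimum, no increase.
Late-return penalty: 18 × $110 = $1,980
Damages plus late penalty: $11,790 + $1,980 = $13,770
Costs and fees: 20% of $13,770 = $2,754
Total recovery: $13,770 + $2,754 = $16,524

$16,524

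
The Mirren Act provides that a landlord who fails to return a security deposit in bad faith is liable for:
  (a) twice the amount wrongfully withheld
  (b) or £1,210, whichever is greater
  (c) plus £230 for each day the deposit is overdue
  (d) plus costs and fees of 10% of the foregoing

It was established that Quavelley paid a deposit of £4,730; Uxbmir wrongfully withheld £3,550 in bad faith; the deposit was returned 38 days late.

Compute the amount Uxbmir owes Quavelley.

Doubled: 2 × £3,550 = £7,100
Minimum £1,210: £7,100 meets the minimum, no increase.
Late-return penalty: 38 × £230 = £8,740
Damages plus late penalty: £7,100 + £8,740 = £15,840
Costs and fees: 10% of £15,840 = £1,584
Total recovery: £15,840 + £1,584 = £17,424

£17,424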